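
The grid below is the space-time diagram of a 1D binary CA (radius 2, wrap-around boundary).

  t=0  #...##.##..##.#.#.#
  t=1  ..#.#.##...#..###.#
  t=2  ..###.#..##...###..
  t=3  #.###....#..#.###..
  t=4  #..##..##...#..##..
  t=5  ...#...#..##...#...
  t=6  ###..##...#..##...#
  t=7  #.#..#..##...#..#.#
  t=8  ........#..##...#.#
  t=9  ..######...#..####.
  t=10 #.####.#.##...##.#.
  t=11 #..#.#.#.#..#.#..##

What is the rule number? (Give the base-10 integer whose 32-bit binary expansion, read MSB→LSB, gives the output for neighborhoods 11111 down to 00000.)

3093480679

  ##### -> #   bit 31 = 1  t=9,i=4
  ####. -> .   bit 30 = 0  t=6,i=1
  ###.# -> #   bit 29 = 1  t=1,i=16
  ###.. -> #   bit 28 = 1  t=2,i=16
  ##.## -> #   bit 27 = 1  t=0,i=6
  ##.#. -> .   bit 26 = 0  t=0,i=13
  ##..# -> .   bit 25 = 0  t=0,i=9
  ##... -> .   bit 24 = 0  t=0,i=1
  #.### -> .   bit 23 = 0  t=3,i=2
  #.##. -> #   bit 22 = 1  t=0,i=7
  #.#.# -> #   bit 21 = 1  t=0,i=14
  #.#.. -> .   bit 20 = 0  t=1,i=18
  #..## -> .   bit 19 = 0  t=0,i=10
  #..#. -> .   bit 18 = 0  t=1,i=1
  #...# -> #   bit 17 = 1  t=0,i=2
  #.... -> .   bit 16 = 0  t=2,i=18
  .#### -> #   bit 15 = 1  t=6,i=0
  .###. -> #   bit 14 = 1  t=1,i=15
  .##.# -> .   bit 13 = 0  t=0,i=5
  .##.. -> .   bit 12 = 0  t=0,i=0
  .#.## -> .   bit 11 = 0  t=0,i=17
  .#.#. -> #   bit 10 = 1  t=0,i=15
  .#..# -> .   bit 9 = 0  t=1,i=0
  .#... -> .   bit 8 = 0  t=5,i=4
  ..### -> #   bit 7 = 1  t=1,i=14
  ..##. -> #   bit 6 = 1  t=0,i=4
  ..#.# -> #   bit 5 = 1  t=1,i=2
  ..#.. -> .   bit 4 = 0  t=1,i=11
  ...## -> .   bit 3 = 0  t=0,i=3
  ...#. -> #   bit 2 = 1  t=1,i=10
  ....# -> #   bit 1 = 1  t=2,i=0
  ..... -> #   bit 0 = 1  t=5,i=0
  bits 10111000011000101100010011100111 = 3093480679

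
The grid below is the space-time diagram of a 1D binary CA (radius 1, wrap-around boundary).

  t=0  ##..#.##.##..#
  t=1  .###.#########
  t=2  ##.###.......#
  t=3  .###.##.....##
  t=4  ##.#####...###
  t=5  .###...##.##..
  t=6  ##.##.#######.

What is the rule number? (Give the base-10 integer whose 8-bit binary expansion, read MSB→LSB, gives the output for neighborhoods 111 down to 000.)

  [7] ### => .  t=0,i=0
  [6] ##. => #  t=0,i=1
  [5] #.# => #  t=0,i=5
  [4] #.. => #  t=0,i=2
  [3] .## => #  t=0,i=6
  [2] .#. => .  t=0,i=4
  [1] ..# => #  t=0,i=3
  [0] ... => .  t=2,i=7
  bits 01111010 = 122

122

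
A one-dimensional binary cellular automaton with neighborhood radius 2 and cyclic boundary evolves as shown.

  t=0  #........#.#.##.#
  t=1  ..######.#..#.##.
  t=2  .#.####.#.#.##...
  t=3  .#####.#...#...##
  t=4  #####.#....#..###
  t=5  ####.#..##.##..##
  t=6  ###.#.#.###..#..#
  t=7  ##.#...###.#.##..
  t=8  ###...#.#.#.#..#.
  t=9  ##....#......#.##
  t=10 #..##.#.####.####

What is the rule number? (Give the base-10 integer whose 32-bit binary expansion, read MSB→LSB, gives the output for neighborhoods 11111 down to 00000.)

3464620667

  #####|#  b31=1 t=1,i=4
  ####.|#  b30=1 t=1,i=6
  ###.#|.  b29=0 t=1,i=7
  ###..|.  b28=0 t=6,i=10
  ##.##|#  b27=1 t=0,i=15
  ##.#.|#  b26=1 t=1,i=8
  ##..#|#  b25=1 t=5,i=13
  ##...|.  b24=0 t=0,i=1
  #.###|#  b23=1 t=2,i=3
  #.##.|.  b22=0 t=0,i=13
  #.#.#|.  b21=0 t=0,i=11
  #.#..|.  b20=0 t=1,i=9
  #..##|.  b19=0 t=4,i=13
  #..#.|.  b18=0 t=1,i=11
  #...#|.  b17=0 t=1,i=0
  #....|#  b16=1 t=0,i=2
  .####|#  b15=1 t=1,i=3
  .###.|#  b14=1 t=6,i=9
  .##.#|#  b13=1 t=0,i=14
  .##..|.  b12=0 t=0,i=0
  .#.##|#  b11=1 t=0,i=12
  .#.#.|.  b10=0 t=0,i=10
  .#..#|#  b9=1 t=1,i=10
  .#...|.  b8=0 t=3,i=8
  ..###|.  b7=0 t=1,i=2
  ..##.|#  b6=1 t=3,i=15
  ..#.#|#  b5=1 t=0,i=9
  ..#..|#  b4=1 t=3,i=11
  ...##|#  b3=1 t=1,i=1
  ...#.|.  b2=0 t=0,i=8
  ....#|#  b1=1 t=0,i=7
  .....|#  b0=1 t=0,i=3
  bits 11001110100000011110101001111011 = 3464620667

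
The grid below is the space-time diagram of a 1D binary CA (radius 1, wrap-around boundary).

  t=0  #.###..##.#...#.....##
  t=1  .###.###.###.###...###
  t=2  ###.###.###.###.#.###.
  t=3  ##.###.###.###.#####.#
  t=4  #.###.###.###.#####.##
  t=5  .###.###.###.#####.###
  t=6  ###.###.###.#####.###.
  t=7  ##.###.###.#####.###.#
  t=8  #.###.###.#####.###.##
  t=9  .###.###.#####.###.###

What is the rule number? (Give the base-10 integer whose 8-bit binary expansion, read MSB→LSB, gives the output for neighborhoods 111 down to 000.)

190

  ### -> #   bit 7 = 1  t=0,i=3
  ##. -> .   bit 6 = 0  t=0,i=0
  #.# -> #   bit 5 = 1  t=0,i=1
  #.. -> #   bit 4 = 1  t=0,i=5
  .## -> #   bit 3 = 1  t=0,i=2
  .#. -> #   bit 2 = 1  t=0,i=10
  ..# -> #   bit 1 = 1  t=0,i=6
  ... -> .   bit 0 = 0  t=0,i=12
  bits 10111110 = 190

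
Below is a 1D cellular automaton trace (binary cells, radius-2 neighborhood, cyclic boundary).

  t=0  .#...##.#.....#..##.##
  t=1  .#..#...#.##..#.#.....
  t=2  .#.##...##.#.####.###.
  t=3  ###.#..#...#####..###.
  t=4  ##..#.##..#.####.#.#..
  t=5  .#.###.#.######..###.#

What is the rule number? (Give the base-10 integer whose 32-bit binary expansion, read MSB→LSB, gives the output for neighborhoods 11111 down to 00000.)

  #####|#  b31=1 t=3,i=13
  ####.|#  b30=1 t=2,i=15
  ###.#|.  b29=0 t=2,i=16
  ###..|#  b28=1 t=2,i=20
  ##.##|.  b27=0 t=0,i=19
  ##.#.|.  b26=0 t=0,i=0
  ##..#|.  b25=0 t=1,i=12
  ##...|.  b24=0 t=2,i=5
  #.###|#  b23=1 t=2,i=13
  #.##.|.  b22=0 t=0,i=20
  #.#.#|#  b21=1 t=2,i=11
  #.#..|#  b20=1 t=0,i=1
  #..##|#  b19=1 t=0,i=16
  #..#.|#  b18=1 t=1,i=3
  #...#|.  b17=0 t=0,i=3
  #....|#  b16=1 t=0,i=10
  .####|#  b15=1 t=2,i=14
  .###.|#  b14=1 t=2,i=19
  .##.#|.  b13=0 t=0,i=6
  .##..|#  b12=1 t=1,i=11
  .#.##|#  b11=1 t=1,i=9
  .#.#.|#  b10=1 t=1,i=15
  .#..#|.  b9=0 t=0,i=15
  .#...|.  b8=0 t=0,i=2
  ..###|.  b7=0 t=3,i=11
  ..##.|.  b6=0 t=0,i=5
  ..#.#|#  b5=1 t=1,i=8
  ..#..|#  b4=1 t=0,i=14
  ...##|#  b3=1 t=0,i=4
  ...#.|.  b2=0 t=0,i=13
  ....#|.  b1=0 t=0,i=12
  .....|#  b0=1 t=0,i=11
  bits 11010000101111011101110000111001 = 3502103609

3502103609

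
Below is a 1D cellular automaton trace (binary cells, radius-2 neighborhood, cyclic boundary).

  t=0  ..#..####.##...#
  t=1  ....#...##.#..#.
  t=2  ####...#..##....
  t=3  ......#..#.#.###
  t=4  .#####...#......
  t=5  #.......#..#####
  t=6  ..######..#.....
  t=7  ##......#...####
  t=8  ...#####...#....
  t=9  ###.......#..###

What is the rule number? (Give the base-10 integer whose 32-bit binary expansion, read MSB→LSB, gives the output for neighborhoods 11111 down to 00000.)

  #####|.  b31=0 t=4,i=3
  ####.|.  b30=0 t=0,i=7
  ###.#|#  b29=1 t=0,i=8
  ###..|.  b28=0 t=2,i=3
  ##.##|#  b27=1 t=0,i=9
  ##.#.|#  b26=1 t=1,i=10
  ##..#|#  b25=1 t=6,i=8
  ##...|.  b24=0 t=0,i=12
  #.###|.  b23=0 t=3,i=13
  #.##.|.  b22=0 t=0,i=10
  #.#.#|.  b21=0 t=3,i=11
  #.#..|#  b20=1 t=1,i=11
  #..##|#  b19=1 t=0,i=4
  #..#.|.  b18=0 t=0,i=1
  #...#|.  b17=0 t=0,i=13
  #....|#  b16=1 t=1,i=0
  .####|.  b15=0 t=0,i=6
  .###.|.  b14=0 t=3,i=14
  .##.#|.  b13=0 t=1,i=9
  .##..|#  b12=1 t=0,i=11
  .#.##|.  b11=0 t=3,i=12
  .#.#.|.  b10=0 t=3,i=10
  .#..#|.  b9=0 t=0,i=0
  .#...|.  b8=0 t=1,i=5
  ..###|.  b7=0 t=0,i=5
  ..##.|.  b6=0 t=1,i=8
  ..#.#|#  b5=1 t=3,i=9
  ..#..|.  b4=0 t=0,i=2
  ...##|#  b3=1 t=1,i=7
  ...#.|#  b2=1 t=0,i=14
  ....#|#  b1=1 t=1,i=2
  .....|#  b0=1 t=1,i=1
  bits 00101110000110010001000000101111 = 773394479

773394479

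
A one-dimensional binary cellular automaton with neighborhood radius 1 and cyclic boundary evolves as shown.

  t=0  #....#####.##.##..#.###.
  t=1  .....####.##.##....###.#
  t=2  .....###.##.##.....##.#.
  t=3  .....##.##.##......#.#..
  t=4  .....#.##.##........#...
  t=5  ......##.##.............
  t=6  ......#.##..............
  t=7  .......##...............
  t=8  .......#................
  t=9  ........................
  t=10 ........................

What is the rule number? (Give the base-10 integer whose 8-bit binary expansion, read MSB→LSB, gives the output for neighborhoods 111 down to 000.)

168

  ###|#  b7=1 t=0,i=6
  ##.|.  b6=0 t=0,i=9
  #.#|#  b5=1 t=0,i=10
  #..|.  b4=0 t=0,i=1
  .##|#  b3=1 t=0,i=5
  .#.|.  b2=0 t=0,i=0
  ..#|.  b1=0 t=0,i=4
  ...|.  b0=0 t=0,i=2
  bits 10101000 = 168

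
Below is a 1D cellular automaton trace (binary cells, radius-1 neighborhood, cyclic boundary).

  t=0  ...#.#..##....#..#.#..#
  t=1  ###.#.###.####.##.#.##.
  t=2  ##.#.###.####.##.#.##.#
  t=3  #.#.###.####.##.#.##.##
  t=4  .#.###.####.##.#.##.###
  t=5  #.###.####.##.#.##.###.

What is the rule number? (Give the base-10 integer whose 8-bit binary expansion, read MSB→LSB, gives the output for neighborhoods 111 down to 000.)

187

  nb ###: next=#  (t=1,i=1, bit7=1)
  nb ##.: next=.  (t=0,i=9, bit6=0)
  nb #.#: next=#  (t=0,i=4, bit5=1)
  nb #..: next=#  (t=0,i=0, bit4=1)
  nb .##: next=#  (t=0,i=8, bit3=1)
  nb .#.: next=.  (t=0,i=3, bit2=0)
  nb ..#: next=#  (t=0,i=2, bit1=1)
  nb ...: next=#  (t=0,i=1, bit0=1)
  bits 10111011 = 187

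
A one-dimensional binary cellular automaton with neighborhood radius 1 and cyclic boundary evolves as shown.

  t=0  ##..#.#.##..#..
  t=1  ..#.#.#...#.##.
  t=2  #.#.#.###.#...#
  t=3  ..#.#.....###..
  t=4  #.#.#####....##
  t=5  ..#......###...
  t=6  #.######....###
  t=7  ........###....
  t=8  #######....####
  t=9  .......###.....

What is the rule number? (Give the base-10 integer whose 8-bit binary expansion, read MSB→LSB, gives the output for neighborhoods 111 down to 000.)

21

  ###|.  b7=0 t=2,i=7
  ##.|.  b6=0 t=0,i=1
  #.#|.  b5=0 t=0,i=5
  #..|#  b4=1 t=0,i=2
  .##|.  b3=0 t=0,i=0
  .#.|#  b2=1 t=0,i=4
  ..#|.  b1=0 t=0,i=3
  ...|#  b0=1 t=1,i=0
  bits 00010101 = 21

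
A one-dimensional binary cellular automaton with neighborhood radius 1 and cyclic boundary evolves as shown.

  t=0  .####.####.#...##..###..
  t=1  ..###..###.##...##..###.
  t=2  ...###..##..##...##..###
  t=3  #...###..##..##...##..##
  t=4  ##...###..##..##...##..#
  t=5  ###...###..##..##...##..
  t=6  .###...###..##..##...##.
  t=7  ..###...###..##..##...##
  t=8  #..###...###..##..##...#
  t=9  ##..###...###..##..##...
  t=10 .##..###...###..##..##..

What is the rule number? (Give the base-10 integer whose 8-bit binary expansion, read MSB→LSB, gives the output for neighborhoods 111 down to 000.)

  ###|#  b7=1 t=0,i=2
  ##.|#  b6=1 t=0,i=4
  #.#|.  b5=0 t=0,i=5
  #..|#  b4=1 t=0,i=12
  .##|.  b3=0 t=0,i=1
  .#.|#  b2=1 t=0,i=11
  ..#|.  b1=0 t=0,i=0
  ...|.  b0=0 t=0,i=13
  bits 11010100 = 212

212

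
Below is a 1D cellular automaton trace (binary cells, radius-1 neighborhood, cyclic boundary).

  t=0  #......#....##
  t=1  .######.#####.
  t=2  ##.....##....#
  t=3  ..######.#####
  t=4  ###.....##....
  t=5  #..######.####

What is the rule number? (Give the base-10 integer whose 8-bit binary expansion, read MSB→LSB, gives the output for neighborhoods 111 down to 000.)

59

  ###|.  b7=0 t=0,i=13
  ##.|.  b6=0 t=0,i=0
  #.#|#  b5=1 t=1,i=7
  #..|#  b4=1 t=0,i=1
  .##|#  b3=1 t=0,i=12
  .#.|.  b2=0 t=0,i=7
  ..#|#  b1=1 t=0,i=6
  ...|#  b0=1 t=0,i=2
  bits 00111011 = 59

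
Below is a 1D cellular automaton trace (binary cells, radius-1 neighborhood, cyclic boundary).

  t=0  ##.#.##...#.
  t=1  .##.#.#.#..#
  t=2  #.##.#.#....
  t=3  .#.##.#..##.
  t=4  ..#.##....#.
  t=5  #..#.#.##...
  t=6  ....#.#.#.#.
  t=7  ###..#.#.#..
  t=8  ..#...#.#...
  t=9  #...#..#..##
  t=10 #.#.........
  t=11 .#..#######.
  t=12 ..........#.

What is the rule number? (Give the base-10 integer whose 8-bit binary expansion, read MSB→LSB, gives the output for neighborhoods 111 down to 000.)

97

  ###|.  b7=0 t=7,i=1
  ##.|#  b6=1 t=0,i=1
  #.#|#  b5=1 t=0,i=2
  #..|.  b4=0 t=0,i=7
  .##|.  b3=0 t=0,i=0
  .#.|.  b2=0 t=0,i=3
  ..#|.  b1=0 t=0,i=9
  ...|#  b0=1 t=0,i=8
  bits 01100001 = 97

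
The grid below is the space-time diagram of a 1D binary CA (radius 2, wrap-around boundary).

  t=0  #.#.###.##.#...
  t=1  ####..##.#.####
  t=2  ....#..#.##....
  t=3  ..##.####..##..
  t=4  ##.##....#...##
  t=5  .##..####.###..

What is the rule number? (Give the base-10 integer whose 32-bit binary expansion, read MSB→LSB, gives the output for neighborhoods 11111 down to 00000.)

  ##### -> .   bit 31 = 0  t=1,i=0
  ####. -> .   bit 30 = 0  t=1,i=2
  ###.# -> #   bit 29 = 1  t=0,i=6
  ###.. -> .   bit 28 = 0  t=1,i=3
  ##.## -> #   bit 27 = 1  t=0,i=7
  ##.#. -> .   bit 26 = 0  t=0,i=10
  ##..# -> #   bit 25 = 1  t=1,i=4
  ##... -> #   bit 24 = 1  t=2,i=11
  #.### -> .   bit 23 = 0  t=0,i=4
  #.##. -> .   bit 22 = 0  t=0,i=8
  #.#.# -> #   bit 21 = 1  t=0,i=2
  #.#.. -> #   bit 20 = 1  t=0,i=11
  #..## -> .   bit 19 = 0  t=1,i=5
  #..#. -> #   bit 18 = 1  t=2,i=6
  #...# -> #   bit 17 = 1  t=0,i=13
  #.... -> #   bit 16 = 1  t=2,i=12
  .#### -> .   bit 15 = 0  t=1,i=12
  .###. -> .   bit 14 = 0  t=0,i=5
  .##.# -> #   bit 13 = 1  t=0,i=9
  .##.. -> .   bit 12 = 0  t=2,i=10
  .#.## -> #   bit 11 = 1  t=0,i=3
  .#.#. -> #   bit 10 = 1  t=0,i=1
  .#..# -> #   bit 9 = 1  t=2,i=5
  .#... -> #   bit 8 = 1  t=0,i=12
  ..### -> .   bit 7 = 0  t=4,i=13
  ..##. -> .   bit 6 = 0  t=1,i=6
  ..#.# -> #   bit 5 = 1  t=0,i=0
  ..#.. -> .   bit 4 = 0  t=2,i=4
  ...## -> #   bit 3 = 1  t=3,i=1
  ...#. -> #   bit 2 = 1  t=0,i=14
  ....# -> #   bit 1 = 1  t=2,i=2
  ..... -> .   bit 0 = 0  t=2,i=0
  bits 00101011001101110010111100101110 = 725036846

725036846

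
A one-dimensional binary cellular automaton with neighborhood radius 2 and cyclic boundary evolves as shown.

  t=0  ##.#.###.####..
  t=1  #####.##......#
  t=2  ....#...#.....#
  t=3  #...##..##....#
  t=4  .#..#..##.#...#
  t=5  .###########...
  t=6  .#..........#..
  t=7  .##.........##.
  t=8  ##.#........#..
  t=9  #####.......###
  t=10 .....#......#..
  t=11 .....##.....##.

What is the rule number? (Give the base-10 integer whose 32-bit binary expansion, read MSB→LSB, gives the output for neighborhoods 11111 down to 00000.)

  nb #####: next=.  (t=1,i=1, bit31=0)
  nb ####.: next=.  (t=0,i=11, bit30=0)
  nb ###.#: next=#  (t=0,i=7, bit29=1)
  nb ###..: next=.  (t=0,i=12, bit28=0)
  nb ##.##: next=.  (t=0,i=8, bit27=0)
  nb ##.#.: next=#  (t=0,i=2, bit26=1)
  nb ##..#: next=.  (t=0,i=13, bit25=0)
  nb ##...: next=#  (t=1,i=8, bit24=1)
  nb #.###: next=.  (t=0,i=5, bit23=0)
  nb #.##.: next=.  (t=1,i=6, bit22=0)
  nb #.#.#: next=#  (t=0,i=3, bit21=1)
  nb #.#..: next=#  (t=4,i=1, bit20=1)
  nb #..##: next=#  (t=0,i=14, bit19=1)
  nb #..#.: next=#  (t=4,i=3, bit18=1)
  nb #...#: next=.  (t=2,i=6, bit17=0)
  nb #....: next=.  (t=1,i=9, bit16=0)
  nb .####: next=.  (t=0,i=10, bit15=0)
  nb .###.: next=#  (t=0,i=6, bit14=1)
  nb .##.#: next=#  (t=0,i=1, bit13=1)
  nb .##..: next=.  (t=1,i=7, bit12=0)
  nb .#.##: next=#  (t=0,i=4, bit11=1)
  nb .#.#.: next=.  (t=4,i=0, bit10=0)
  nb .#..#: next=#  (t=4,i=2, bit9=1)
  nb .#...: next=#  (t=2,i=0, bit8=1)
  nb ..###: next=#  (t=1,i=14, bit7=1)
  nb ..##.: next=#  (t=0,i=0, bit6=1)
  nb ..#.#: next=.  (t=4,i=14, bit5=0)
  nb ..#..: next=#  (t=2,i=4, bit4=1)
  nb ...##: next=.  (t=1,i=13, bit3=0)
  nb ...#.: next=.  (t=2,i=3, bit2=0)
  nb ....#: next=.  (t=1,i=12, bit1=0)
  nb .....: next=.  (t=1,i=10, bit0=0)
  bits 00100101001111000110101111010000 = 624716752

624716752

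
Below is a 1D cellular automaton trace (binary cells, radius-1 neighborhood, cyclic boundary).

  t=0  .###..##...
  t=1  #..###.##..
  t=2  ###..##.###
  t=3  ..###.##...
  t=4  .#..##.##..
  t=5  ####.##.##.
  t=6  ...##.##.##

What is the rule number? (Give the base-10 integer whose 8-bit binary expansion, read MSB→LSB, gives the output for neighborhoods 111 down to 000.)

  ###|.  b7=0 t=0,i=2
  ##.|#  b6=1 t=0,i=3
  #.#|#  b5=1 t=1,i=6
  #..|#  b4=1 t=0,i=4
  .##|.  b3=0 t=0,i=1
  .#.|#  b2=1 t=1,i=0
  ..#|#  b1=1 t=0,i=0
  ...|.  b0=0 t=0,i=9
  bits 01110110 = 118

118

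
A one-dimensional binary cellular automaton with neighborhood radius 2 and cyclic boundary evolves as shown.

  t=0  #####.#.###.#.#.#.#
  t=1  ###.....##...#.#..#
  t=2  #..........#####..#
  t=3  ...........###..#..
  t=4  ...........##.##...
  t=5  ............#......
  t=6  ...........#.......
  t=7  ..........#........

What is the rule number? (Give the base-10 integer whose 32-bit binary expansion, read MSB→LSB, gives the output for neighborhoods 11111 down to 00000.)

2190927012

  #####|#  b31=1 t=0,i=1
  ####.|.  b30=0 t=0,i=3
  ###.#|.  b29=0 t=0,i=4
  ###..|.  b28=0 t=1,i=2
  ##.##|.  b27=0 t=4,i=13
  ##.#.|.  b26=0 t=0,i=5
  ##..#|#  b25=1 t=2,i=16
  ##...|.  b24=0 t=1,i=3
  #.###|#  b23=1 t=0,i=8
  #.##.|.  b22=0 t=4,i=14
  #.#.#|.  b21=0 t=0,i=6
  #.#..|#  b20=1 t=1,i=15
  #..##|.  b19=0 t=1,i=17
  #..#.|#  b18=1 t=3,i=15
  #...#|#  b17=1 t=1,i=11
  #....|.  b16=0 t=1,i=4
  .####|#  b15=1 t=0,i=0
  .###.|#  b14=1 t=0,i=9
  .##.#|#  b13=1 t=4,i=12
  .##..|.  b12=0 t=1,i=9
  .#.##|.  b11=0 t=0,i=7
  .#.#.|#  b10=1 t=0,i=13
  .#..#|.  b9=0 t=1,i=16
  .#...|.  b8=0 t=3,i=17
  ..###|#  b7=1 t=1,i=18
  ..##.|.  b6=0 t=1,i=8
  ..#.#|#  b5=1 t=1,i=13
  ..#..|.  b4=0 t=3,i=16
  ...##|.  b3=0 t=1,i=7
  ...#.|#  b2=1 t=1,i=12
  ....#|.  b1=0 t=1,i=6
  .....|.  b0=0 t=1,i=5
  bits 10000010100101101110010010100100 = 2190927012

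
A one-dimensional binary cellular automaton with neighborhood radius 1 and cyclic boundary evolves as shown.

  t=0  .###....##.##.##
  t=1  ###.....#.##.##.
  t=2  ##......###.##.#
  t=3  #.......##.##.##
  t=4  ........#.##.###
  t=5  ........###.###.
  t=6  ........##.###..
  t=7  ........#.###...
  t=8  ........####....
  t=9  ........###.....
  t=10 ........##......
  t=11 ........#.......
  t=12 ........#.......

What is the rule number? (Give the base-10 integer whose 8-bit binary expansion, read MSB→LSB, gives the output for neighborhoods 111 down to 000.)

172

  ###|#  b7=1 t=0,i=2
  ##.|.  b6=0 t=0,i=3
  #.#|#  b5=1 t=0,i=0
  #..|.  b4=0 t=0,i=4
  .##|#  b3=1 t=0,i=1
  .#.|#  b2=1 t=1,i=8
  ..#|.  b1=0 t=0,i=7
  ...|.  b0=0 t=0,i=5
  bits 10101100 = 172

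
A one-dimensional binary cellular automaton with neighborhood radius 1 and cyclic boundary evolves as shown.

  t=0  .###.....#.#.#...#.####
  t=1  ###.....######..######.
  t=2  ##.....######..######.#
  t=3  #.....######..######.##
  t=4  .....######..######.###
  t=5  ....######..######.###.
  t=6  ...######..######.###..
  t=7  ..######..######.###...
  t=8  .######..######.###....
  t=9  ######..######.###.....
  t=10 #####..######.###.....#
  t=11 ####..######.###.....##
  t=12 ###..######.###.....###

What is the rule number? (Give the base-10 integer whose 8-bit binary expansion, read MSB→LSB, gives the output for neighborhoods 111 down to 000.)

174

  nb ###: next=#  (t=0,i=2, bit7=1)
  nb ##.: next=.  (t=0,i=3, bit6=0)
  nb #.#: next=#  (t=0,i=0, bit5=1)
  nb #..: next=.  (t=0,i=4, bit4=0)
  nb .##: next=#  (t=0,i=1, bit3=1)
  nb .#.: next=#  (t=0,i=9, bit2=1)
  nb ..#: next=#  (t=0,i=8, bit1=1)
  nb ...: next=.  (t=0,i=5, bit0=0)
  bits 10101110 = 174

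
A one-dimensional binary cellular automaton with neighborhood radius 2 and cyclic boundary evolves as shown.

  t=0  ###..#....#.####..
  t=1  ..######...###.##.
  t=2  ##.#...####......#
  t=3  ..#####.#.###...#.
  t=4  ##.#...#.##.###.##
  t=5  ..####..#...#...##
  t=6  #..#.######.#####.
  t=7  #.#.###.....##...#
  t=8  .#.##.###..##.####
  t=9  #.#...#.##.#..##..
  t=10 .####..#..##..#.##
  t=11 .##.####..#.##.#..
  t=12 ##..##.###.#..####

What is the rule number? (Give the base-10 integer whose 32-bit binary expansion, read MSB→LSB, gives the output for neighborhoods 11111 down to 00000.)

395808088

  ##### -> .   bit 31 = 0  t=1,i=4
  ####. -> .   bit 30 = 0  t=0,i=14
  ###.# -> .   bit 29 = 0  t=1,i=13
  ###.. -> #   bit 28 = 1  t=0,i=2
  ##.## -> .   bit 27 = 0  t=1,i=14
  ##.#. -> #   bit 26 = 1  t=2,i=2
  ##..# -> #   bit 25 = 1  t=0,i=3
  ##... -> #   bit 24 = 1  t=1,i=8
  #.### -> #   bit 23 = 1  t=0,i=12
  #.##. -> .   bit 22 = 0  t=1,i=15
  #.#.# -> .   bit 21 = 0  t=3,i=8
  #.#.. -> #   bit 20 = 1  t=2,i=3
  #..## -> .   bit 19 = 0  t=0,i=17
  #..#. -> #   bit 18 = 1  t=0,i=4
  #...# -> #   bit 17 = 1  t=1,i=0
  #.... -> #   bit 16 = 1  t=0,i=7
  .#### -> #   bit 15 = 1  t=0,i=13
  .###. -> .   bit 14 = 0  t=0,i=1
  .##.# -> .   bit 13 = 0  t=4,i=10
  .##.. -> .   bit 12 = 0  t=1,i=16
  .#.## -> #   bit 11 = 1  t=0,i=11
  .#.#. -> #   bit 10 = 1  t=9,i=1
  .#..# -> .   bit 9 = 0  t=6,i=1
  .#... -> #   bit 8 = 1  t=0,i=6
  ..### -> .   bit 7 = 0  t=0,i=0
  ..##. -> #   bit 6 = 1  t=5,i=16
  ..#.# -> .   bit 5 = 0  t=0,i=10
  ..#.. -> #   bit 4 = 1  t=0,i=5
  ...## -> #   bit 3 = 1  t=1,i=1
  ...#. -> .   bit 2 = 0  t=0,i=9
  ....# -> .   bit 1 = 0  t=0,i=8
  ..... -> .   bit 0 = 0  t=2,i=13
  bits 00010111100101111000110101011000 = 395808088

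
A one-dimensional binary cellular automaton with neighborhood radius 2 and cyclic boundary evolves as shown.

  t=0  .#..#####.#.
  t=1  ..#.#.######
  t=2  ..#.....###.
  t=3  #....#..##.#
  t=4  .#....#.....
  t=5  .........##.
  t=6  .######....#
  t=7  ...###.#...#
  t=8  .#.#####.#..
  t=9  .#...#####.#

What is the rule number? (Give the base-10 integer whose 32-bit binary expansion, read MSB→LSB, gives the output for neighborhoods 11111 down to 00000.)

  #####|#  b31=1 t=0,i=6
  ####.|#  b30=1 t=0,i=7
  ###.#|#  b29=1 t=0,i=8
  ###..|.  b28=0 t=1,i=11
  ##.##|.  b27=0 t=3,i=10
  ##.#.|#  b26=1 t=0,i=9
  ##..#|.  b25=0 t=1,i=0
  ##...|#  b24=1 t=2,i=11
  #.###|.  b23=0 t=1,i=6
  #.##.|.  b22=0 t=3,i=11
  #.#.#|.  b21=0 t=1,i=4
  #.#..|#  b20=1 t=0,i=10
  #..##|.  b19=0 t=0,i=3
  #..#.|.  b18=0 t=0,i=0
  #...#|#  b17=1 t=2,i=0
  #....|.  b16=0 t=2,i=4
  .####|.  b15=0 t=0,i=5
  .###.|#  b14=1 t=2,i=9
  .##.#|.  b13=0 t=3,i=9
  .##..|.  b12=0 t=3,i=0
  .#.##|.  b11=0 t=1,i=5
  .#.#.|.  b10=0 t=1,i=3
  .#..#|#  b9=1 t=0,i=2
  .#...|.  b8=0 t=2,i=3
  ..###|#  b7=1 t=0,i=4
  ..##.|.  b6=0 t=3,i=8
  ..#.#|#  b5=1 t=1,i=2
  ..#..|.  b4=0 t=0,i=1
  ...##|.  b3=0 t=2,i=7
  ...#.|.  b2=0 t=2,i=1
  ....#|.  b1=0 t=2,i=6
  .....|#  b0=1 t=2,i=5
  bits 11100101000100100100001010100001 = 3843179169

3843179169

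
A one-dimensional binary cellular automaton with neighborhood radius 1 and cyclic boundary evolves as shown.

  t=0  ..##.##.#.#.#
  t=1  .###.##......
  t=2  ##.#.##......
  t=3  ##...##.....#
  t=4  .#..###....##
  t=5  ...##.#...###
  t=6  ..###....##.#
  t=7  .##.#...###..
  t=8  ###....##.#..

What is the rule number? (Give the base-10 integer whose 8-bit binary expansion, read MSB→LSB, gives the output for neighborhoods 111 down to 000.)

  ### -> .   bit 7 = 0  t=1,i=2
  ##. -> #   bit 6 = 1  t=0,i=3
  #.# -> .   bit 5 = 0  t=0,i=4
  #.. -> .   bit 4 = 0  t=0,i=0
  .## -> #   bit 3 = 1  t=0,i=2
  .#. -> .   bit 2 = 0  t=0,i=8
  ..# -> #   bit 1 = 1  t=0,i=1
  ... -> .   bit 0 = 0  t=1,i=8
  bits 01001010 = 74

74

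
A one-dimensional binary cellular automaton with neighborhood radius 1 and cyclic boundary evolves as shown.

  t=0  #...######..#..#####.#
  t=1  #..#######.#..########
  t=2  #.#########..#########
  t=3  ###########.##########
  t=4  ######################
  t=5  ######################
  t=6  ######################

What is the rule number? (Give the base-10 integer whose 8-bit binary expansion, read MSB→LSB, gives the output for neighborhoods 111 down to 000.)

234

  [7] ### => #  t=0,i=5
  [6] ##. => #  t=0,i=0
  [5] #.# => #  t=0,i=20
  [4] #.. => .  t=0,i=1
  [3] .## => #  t=0,i=4
  [2] .#. => .  t=0,i=12
  [1] ..# => #  t=0,i=3
  [0] ... => .  t=0,i=2
  bits 11101010 = 234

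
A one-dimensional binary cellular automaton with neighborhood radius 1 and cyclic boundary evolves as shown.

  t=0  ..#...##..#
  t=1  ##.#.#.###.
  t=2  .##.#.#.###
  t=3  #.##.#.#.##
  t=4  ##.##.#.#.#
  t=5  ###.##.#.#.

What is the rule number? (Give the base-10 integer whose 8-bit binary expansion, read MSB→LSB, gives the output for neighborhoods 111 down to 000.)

  ###|#  b7=1 t=1,i=8
  ##.|#  b6=1 t=0,i=7
  #.#|#  b5=1 t=1,i=2
  #..|#  b4=1 t=0,i=0
  .##|.  b3=0 t=0,i=6
  .#.|.  b2=0 t=0,i=2
  ..#|#  b1=1 t=0,i=1
  ...|.  b0=0 t=0,i=4
  bits 11110010 = 242

242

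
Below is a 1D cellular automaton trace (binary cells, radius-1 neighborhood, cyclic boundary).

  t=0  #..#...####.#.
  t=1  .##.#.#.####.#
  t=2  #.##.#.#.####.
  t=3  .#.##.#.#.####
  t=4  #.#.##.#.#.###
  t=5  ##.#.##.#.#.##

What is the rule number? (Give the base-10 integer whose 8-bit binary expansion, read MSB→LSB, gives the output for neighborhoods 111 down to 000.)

242

  nb ###: next=#  (t=0,i=8, bit7=1)
  nb ##.: next=#  (t=0,i=10, bit6=1)
  nb #.#: next=#  (t=0,i=11, bit5=1)
  nb #..: next=#  (t=0,i=1, bit4=1)
  nb .##: next=.  (t=0,i=7, bit3=0)
  nb .#.: next=.  (t=0,i=0, bit2=0)
  nb ..#: next=#  (t=0,i=2, bit1=1)
  nb ...: next=.  (t=0,i=5, bit0=0)
  bits 11110010 = 242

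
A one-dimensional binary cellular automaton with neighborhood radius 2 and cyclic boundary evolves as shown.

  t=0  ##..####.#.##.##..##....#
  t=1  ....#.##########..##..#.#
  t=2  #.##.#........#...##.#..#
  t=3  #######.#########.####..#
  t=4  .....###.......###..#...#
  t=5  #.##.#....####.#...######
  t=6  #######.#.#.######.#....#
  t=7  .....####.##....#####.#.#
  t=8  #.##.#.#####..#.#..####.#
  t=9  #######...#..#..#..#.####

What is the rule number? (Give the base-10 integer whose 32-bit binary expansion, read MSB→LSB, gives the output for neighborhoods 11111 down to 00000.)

  ##### -> .   bit 31 = 0  t=1,i=8
  ####. -> #   bit 30 = 1  t=0,i=6
  ###.# -> #   bit 29 = 1  t=0,i=7
  ###.. -> .   bit 28 = 0  t=0,i=1
  ##.## -> #   bit 27 = 1  t=0,i=13
  ##.#. -> #   bit 26 = 1  t=0,i=8
  ##..# -> .   bit 25 = 0  t=0,i=2
  ##... -> .   bit 24 = 0  t=0,i=20
  #.### -> .   bit 23 = 0  t=1,i=6
  #.##. -> #   bit 22 = 1  t=0,i=11
  #.#.# -> #   bit 21 = 1  t=0,i=9
  #.#.. -> #   bit 20 = 1  t=1,i=24
  #..## -> .   bit 19 = 0  t=0,i=3
  #..#. -> #   bit 18 = 1  t=1,i=21
  #...# -> #   bit 17 = 1  t=2,i=16
  #.... -> .   bit 16 = 0  t=0,i=21
  .#### -> .   bit 15 = 0  t=0,i=5
  .###. -> .   bit 14 = 0  t=0,i=0
  .##.# -> #   bit 13 = 1  t=0,i=12
  .##.. -> #   bit 12 = 1  t=0,i=15
  .#.## -> #   bit 11 = 1  t=0,i=10
  .#.#. -> .   bit 10 = 0  t=1,i=23
  .#..# -> .   bit 9 = 0  t=2,i=22
  .#... -> #   bit 8 = 1  t=1,i=0
  ..### -> #   bit 7 = 1  t=0,i=4
  ..##. -> #   bit 6 = 1  t=0,i=18
  ..#.# -> .   bit 5 = 0  t=1,i=4
  ..#.. -> #   bit 4 = 1  t=2,i=14
  ...## -> .   bit 3 = 0  t=0,i=23
  ...#. -> #   bit 2 = 1  t=1,i=3
  ....# -> #   bit 1 = 1  t=0,i=22
  ..... -> #   bit 0 = 1  t=2,i=8
  bits 01101100011101100011100111010111 = 1819687383

1819687383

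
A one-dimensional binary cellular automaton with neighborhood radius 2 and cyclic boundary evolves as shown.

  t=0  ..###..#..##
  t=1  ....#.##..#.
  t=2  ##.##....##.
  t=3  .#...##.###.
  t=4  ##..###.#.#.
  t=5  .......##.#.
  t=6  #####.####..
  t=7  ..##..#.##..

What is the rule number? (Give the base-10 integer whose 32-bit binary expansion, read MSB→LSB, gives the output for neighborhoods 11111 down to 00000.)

3584368765

  [31] ##### => #  t=6,i=2
  [30] ####. => #  t=6,i=3
  [29] ###.# => .  t=4,i=6
  [28] ###.. => #  t=0,i=4
  [27] ##.## => .  t=2,i=2
  [26] ##.#. => #  t=4,i=7
  [25] ##..# => .  t=0,i=0
  [24] ##... => #  t=2,i=5
  [23] #.### => #  t=3,i=8
  [22] #.##. => .  t=1,i=6
  [21] #.#.# => #  t=4,i=8
  [20] #.#.. => .  t=5,i=10
  [19] #..## => .  t=0,i=1
  [18] #..#. => #  t=0,i=6
  [17] #...# => .  t=3,i=3
  [16] #.... => #  t=1,i=0
  [15] .#### => .  t=6,i=1
  [14] .###. => .  t=0,i=3
  [13] .##.# => #  t=2,i=1
  [12] .##.. => .  t=0,i=11
  [11] .#.## => .  t=1,i=5
  [10] .#.#. => .  t=4,i=9
  [9] .#..# => .  t=0,i=8
  [8] .#... => .  t=1,i=11
  [7] ..### => .  t=0,i=2
  [6] ..##. => #  t=0,i=10
  [5] ..#.# => #  t=1,i=4
  [4] ..#.. => #  t=0,i=7
  [3] ...## => #  t=2,i=8
  [2] ...#. => #  t=1,i=3
  [1] ....# => .  t=1,i=2
  [0] ..... => #  t=1,i=1
  bits 11010101101001010010000001111101 = 3584368765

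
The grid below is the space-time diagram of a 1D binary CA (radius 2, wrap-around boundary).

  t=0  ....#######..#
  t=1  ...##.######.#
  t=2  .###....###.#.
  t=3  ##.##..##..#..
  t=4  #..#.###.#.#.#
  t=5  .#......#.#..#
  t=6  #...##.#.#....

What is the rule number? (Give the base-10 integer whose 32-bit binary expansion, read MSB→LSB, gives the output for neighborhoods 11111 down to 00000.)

3611952349

  ##### -> #   bit 31 = 1  t=0,i=6
  ####. -> #   bit 30 = 1  t=0,i=9
  ###.# -> .   bit 29 = 0  t=1,i=11
  ###.. -> #   bit 28 = 1  t=0,i=10
  ##.## -> .   bit 27 = 0  t=1,i=5
  ##.#. -> #   bit 26 = 1  t=1,i=12
  ##..# -> #   bit 25 = 1  t=0,i=11
  ##... -> #   bit 24 = 1  t=2,i=4
  #.### -> .   bit 23 = 0  t=1,i=6
  #.##. -> #   bit 22 = 1  t=3,i=3
  #.#.# -> .   bit 21 = 0  t=4,i=9
  #.#.. -> .   bit 20 = 0  t=1,i=13
  #..## -> #   bit 19 = 1  t=2,i=0
  #..#. -> .   bit 18 = 0  t=0,i=12
  #...# -> #   bit 17 = 1  t=1,i=1
  #.... -> .   bit 16 = 0  t=0,i=1
  .#### -> .   bit 15 = 0  t=0,i=5
  .###. -> .   bit 14 = 0  t=2,i=2
  .##.# -> .   bit 13 = 0  t=1,i=4
  .##.. -> .   bit 12 = 0  t=3,i=4
  .#.## -> .   bit 11 = 0  t=4,i=4
  .#.#. -> #   bit 10 = 1  t=4,i=10
  .#..# -> .   bit 9 = 0  t=2,i=13
  .#... -> .   bit 8 = 0  t=0,i=0
  ..### -> #   bit 7 = 1  t=0,i=4
  ..##. -> #   bit 6 = 1  t=1,i=3
  ..#.# -> .   bit 5 = 0  t=4,i=3
  ..#.. -> #   bit 4 = 1  t=0,i=13
  ...## -> #   bit 3 = 1  t=0,i=3
  ...#. -> #   bit 2 = 1  t=5,i=7
  ....# -> .   bit 1 = 0  t=0,i=2
  ..... -> #   bit 0 = 1  t=5,i=4
  bits 11010111010010100000010011011101 = 3611952349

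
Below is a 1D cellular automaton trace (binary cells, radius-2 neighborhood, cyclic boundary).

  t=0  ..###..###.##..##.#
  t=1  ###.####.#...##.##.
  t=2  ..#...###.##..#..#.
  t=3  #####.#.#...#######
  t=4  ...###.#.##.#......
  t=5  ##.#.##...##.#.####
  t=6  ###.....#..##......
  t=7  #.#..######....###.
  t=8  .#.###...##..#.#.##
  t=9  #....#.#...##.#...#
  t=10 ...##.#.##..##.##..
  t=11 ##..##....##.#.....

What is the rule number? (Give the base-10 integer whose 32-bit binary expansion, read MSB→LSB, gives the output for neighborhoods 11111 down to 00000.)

1980639127

  [31] ##### => .  t=3,i=0
  [30] ####. => #  t=1,i=6
  [29] ###.# => #  t=0,i=9
  [28] ###.. => #  t=0,i=4
  [27] ##.## => .  t=0,i=10
  [26] ##.#. => #  t=0,i=17
  [25] ##..# => #  t=0,i=5
  [24] ##... => .  t=5,i=7
  [23] #.### => .  t=1,i=0
  [22] #.##. => .  t=0,i=11
  [21] #.#.# => .  t=3,i=6
  [20] #.#.. => .  t=0,i=18
  [19] #..## => #  t=0,i=1
  [18] #..#. => #  t=2,i=13
  [17] #...# => #  t=1,i=11
  [16] #.... => .  t=4,i=14
  [15] .#### => .  t=1,i=5
  [14] .###. => .  t=0,i=3
  [13] .##.# => #  t=0,i=16
  [12] .##.. => .  t=0,i=12
  [11] .#.## => .  t=4,i=8
  [10] .#.#. => #  t=3,i=7
  [9] .#..# => #  t=0,i=0
  [8] .#... => #  t=1,i=10
  [7] ..### => #  t=0,i=2
  [6] ..##. => .  t=0,i=15
  [5] ..#.# => .  t=8,i=13
  [4] ..#.. => #  t=2,i=2
  [3] ...## => .  t=1,i=12
  [2] ...#. => #  t=2,i=1
  [1] ....# => #  t=4,i=1
  [0] ..... => #  t=4,i=0
  bits 01110110000011100010011110010111 = 1980639127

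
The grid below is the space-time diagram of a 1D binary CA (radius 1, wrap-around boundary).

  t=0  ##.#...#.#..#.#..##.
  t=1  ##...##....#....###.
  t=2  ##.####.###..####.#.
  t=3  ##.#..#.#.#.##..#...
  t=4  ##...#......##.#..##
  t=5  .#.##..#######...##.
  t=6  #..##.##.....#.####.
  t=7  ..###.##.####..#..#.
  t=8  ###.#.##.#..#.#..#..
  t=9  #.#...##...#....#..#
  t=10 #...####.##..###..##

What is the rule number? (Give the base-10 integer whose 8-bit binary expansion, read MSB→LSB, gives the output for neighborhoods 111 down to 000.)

  [7] ### => .  t=1,i=17
  [6] ##. => #  t=0,i=1
  [5] #.# => .  t=0,i=2
  [4] #.. => .  t=0,i=4
  [3] .## => #  t=0,i=0
  [2] .#. => .  t=0,i=3
  [1] ..# => #  t=0,i=6
  [0] ... => #  t=0,i=5
  bits 01001011 = 75

75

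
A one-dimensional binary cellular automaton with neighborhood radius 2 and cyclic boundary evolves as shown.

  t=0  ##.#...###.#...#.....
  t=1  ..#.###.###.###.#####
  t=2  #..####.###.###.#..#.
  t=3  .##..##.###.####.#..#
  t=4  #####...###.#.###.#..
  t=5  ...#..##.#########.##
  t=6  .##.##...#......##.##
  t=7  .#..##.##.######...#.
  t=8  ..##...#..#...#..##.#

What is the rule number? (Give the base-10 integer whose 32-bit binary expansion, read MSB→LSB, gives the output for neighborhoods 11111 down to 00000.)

  ##### -> .   bit 31 = 0  t=1,i=18
  ####. -> #   bit 30 = 1  t=1,i=19
  ###.# -> #   bit 29 = 1  t=0,i=9
  ###.. -> .   bit 28 = 0  t=1,i=20
  ##.## -> .   bit 27 = 0  t=1,i=7
  ##.#. -> #   bit 26 = 1  t=0,i=2
  ##..# -> #   bit 25 = 1  t=1,i=0
  ##... -> .   bit 24 = 0  t=4,i=5
  #.### -> #   bit 23 = 1  t=1,i=4
  #.##. -> #   bit 22 = 1  t=3,i=1
  #.#.# -> #   bit 21 = 1  t=4,i=12
  #.#.. -> .   bit 20 = 0  t=0,i=3
  #..## -> #   bit 19 = 1  t=2,i=2
  #..#. -> .   bit 18 = 0  t=1,i=1
  #...# -> #   bit 17 = 1  t=0,i=5
  #.... -> #   bit 16 = 1  t=0,i=17
  .#### -> .   bit 15 = 0  t=1,i=17
  .###. -> #   bit 14 = 1  t=0,i=8
  .##.# -> .   bit 13 = 0  t=0,i=1
  .##.. -> #   bit 12 = 1  t=3,i=2
  .#.## -> #   bit 11 = 1  t=1,i=3
  .#.#. -> #   bit 10 = 1  t=2,i=20
  .#..# -> #   bit 9 = 1  t=2,i=1
  .#... -> #   bit 8 = 1  t=0,i=4
  ..### -> .   bit 7 = 0  t=0,i=7
  ..##. -> .   bit 6 = 0  t=0,i=0
  ..#.# -> .   bit 5 = 0  t=1,i=2
  ..#.. -> .   bit 4 = 0  t=0,i=15
  ...## -> #   bit 3 = 1  t=0,i=6
  ...#. -> #   bit 2 = 1  t=0,i=14
  ....# -> #   bit 1 = 1  t=0,i=19
  ..... -> #   bit 0 = 1  t=0,i=18
  bits 01100110111010110101111100001111 = 1726701327

1726701327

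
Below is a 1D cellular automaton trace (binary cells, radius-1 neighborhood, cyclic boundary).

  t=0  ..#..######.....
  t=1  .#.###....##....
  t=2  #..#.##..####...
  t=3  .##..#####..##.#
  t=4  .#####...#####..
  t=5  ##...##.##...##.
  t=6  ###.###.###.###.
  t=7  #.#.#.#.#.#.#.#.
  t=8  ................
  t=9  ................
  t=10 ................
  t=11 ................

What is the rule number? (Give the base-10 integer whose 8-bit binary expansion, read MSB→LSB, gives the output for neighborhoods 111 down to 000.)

90

  ### -> .   bit 7 = 0  t=0,i=6
  ##. -> #   bit 6 = 1  t=0,i=10
  #.# -> .   bit 5 = 0  t=1,i=2
  #.. -> #   bit 4 = 1  t=0,i=3
  .## -> #   bit 3 = 1  t=0,i=5
  .#. -> .   bit 2 = 0  t=0,i=2
  ..# -> #   bit 1 = 1  t=0,i=1
  ... -> .   bit 0 = 0  t=0,i=0
  bits 01011010 = 90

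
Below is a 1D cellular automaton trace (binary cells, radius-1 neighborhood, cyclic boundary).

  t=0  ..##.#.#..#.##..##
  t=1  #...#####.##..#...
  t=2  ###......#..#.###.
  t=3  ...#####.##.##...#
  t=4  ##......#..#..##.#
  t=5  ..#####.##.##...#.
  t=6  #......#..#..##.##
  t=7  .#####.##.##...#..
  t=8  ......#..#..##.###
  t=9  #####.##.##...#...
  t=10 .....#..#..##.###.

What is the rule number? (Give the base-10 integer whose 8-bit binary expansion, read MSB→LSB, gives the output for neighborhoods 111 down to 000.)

53

  nb ###: next=.  (t=1,i=5, bit7=0)
  nb ##.: next=.  (t=0,i=3, bit6=0)
  nb #.#: next=#  (t=0,i=4, bit5=1)
  nb #..: next=#  (t=0,i=0, bit4=1)
  nb .##: next=.  (t=0,i=2, bit3=0)
  nb .#.: next=#  (t=0,i=5, bit2=1)
  nb ..#: next=.  (t=0,i=1, bit1=0)
  nb ...: next=#  (t=1,i=2, bit0=1)
  bits 00110101 = 53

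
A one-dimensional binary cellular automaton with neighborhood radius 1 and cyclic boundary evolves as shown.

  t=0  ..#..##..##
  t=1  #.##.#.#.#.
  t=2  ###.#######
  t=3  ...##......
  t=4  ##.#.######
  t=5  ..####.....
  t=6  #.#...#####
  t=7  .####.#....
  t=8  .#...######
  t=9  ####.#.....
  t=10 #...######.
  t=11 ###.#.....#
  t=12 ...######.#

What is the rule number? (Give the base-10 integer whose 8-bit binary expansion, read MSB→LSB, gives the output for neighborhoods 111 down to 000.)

61

  [7] ### => .  t=2,i=0
  [6] ##. => .  t=0,i=6
  [5] #.# => #  t=1,i=1
  [4] #.. => #  t=0,i=0
  [3] .## => #  t=0,i=5
  [2] .#. => #  t=0,i=2
  [1] ..# => .  t=0,i=1
  [0] ... => #  t=3,i=0
  bits 00111101 = 61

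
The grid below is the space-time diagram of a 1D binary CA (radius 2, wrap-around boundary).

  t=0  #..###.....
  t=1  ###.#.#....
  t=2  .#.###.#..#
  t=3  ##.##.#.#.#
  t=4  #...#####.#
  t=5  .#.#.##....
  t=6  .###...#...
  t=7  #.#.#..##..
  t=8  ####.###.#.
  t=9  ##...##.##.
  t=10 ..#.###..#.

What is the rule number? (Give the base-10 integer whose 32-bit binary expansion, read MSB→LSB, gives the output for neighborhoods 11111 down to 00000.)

2275993464

  ##### -> #   bit 31 = 1  t=4,i=6
  ####. -> .   bit 30 = 0  t=4,i=7
  ###.# -> .   bit 29 = 0  t=1,i=2
  ###.. -> .   bit 28 = 0  t=0,i=5
  ##.## -> .   bit 27 = 0  t=3,i=2
  ##.#. -> #   bit 26 = 1  t=1,i=3
  ##..# -> #   bit 25 = 1  t=7,i=9
  ##... -> #   bit 24 = 1  t=0,i=6
  #.### -> #   bit 23 = 1  t=2,i=3
  #.##. -> .   bit 22 = 0  t=3,i=3
  #.#.# -> #   bit 21 = 1  t=1,i=4
  #.#.. -> .   bit 20 = 0  t=1,i=6
  #..## -> #   bit 19 = 1  t=0,i=2
  #..#. -> .   bit 18 = 0  t=2,i=9
  #...# -> .   bit 17 = 0  t=4,i=2
  #.... -> .   bit 16 = 0  t=0,i=7
  .#### -> #   bit 15 = 1  t=4,i=5
  .###. -> #   bit 14 = 1  t=0,i=4
  .##.# -> #   bit 13 = 1  t=3,i=4
  .##.. -> .   bit 12 = 0  t=4,i=0
  .#.## -> .   bit 11 = 0  t=2,i=2
  .#.#. -> #   bit 10 = 1  t=1,i=5
  .#..# -> #   bit 9 = 1  t=0,i=1
  .#... -> #   bit 8 = 1  t=1,i=7
  ..### -> .   bit 7 = 0  t=0,i=3
  ..##. -> #   bit 6 = 1  t=7,i=7
  ..#.# -> #   bit 5 = 1  t=2,i=10
  ..#.. -> #   bit 4 = 1  t=0,i=0
  ...## -> #   bit 3 = 1  t=1,i=10
  ...#. -> .   bit 2 = 0  t=0,i=10
  ....# -> .   bit 1 = 0  t=0,i=9
  ..... -> .   bit 0 = 0  t=0,i=8
  bits 10000111101010001110011101111000 = 2275993464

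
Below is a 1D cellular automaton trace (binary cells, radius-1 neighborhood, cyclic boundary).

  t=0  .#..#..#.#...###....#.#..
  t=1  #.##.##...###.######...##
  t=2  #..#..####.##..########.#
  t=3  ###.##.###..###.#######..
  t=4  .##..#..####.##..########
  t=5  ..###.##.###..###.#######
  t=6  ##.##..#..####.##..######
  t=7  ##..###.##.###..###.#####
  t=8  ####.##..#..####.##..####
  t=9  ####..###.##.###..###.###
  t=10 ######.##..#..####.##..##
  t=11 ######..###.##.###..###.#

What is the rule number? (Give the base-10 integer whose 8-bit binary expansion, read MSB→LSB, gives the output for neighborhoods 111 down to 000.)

211

  ###|#  b7=1 t=0,i=14
  ##.|#  b6=1 t=0,i=15
  #.#|.  b5=0 t=0,i=8
  #..|#  b4=1 t=0,i=2
  .##|.  b3=0 t=0,i=13
  .#.|.  b2=0 t=0,i=1
  ..#|#  b1=1 t=0,i=0
  ...|#  b0=1 t=0,i=11
  bits 11010011 = 211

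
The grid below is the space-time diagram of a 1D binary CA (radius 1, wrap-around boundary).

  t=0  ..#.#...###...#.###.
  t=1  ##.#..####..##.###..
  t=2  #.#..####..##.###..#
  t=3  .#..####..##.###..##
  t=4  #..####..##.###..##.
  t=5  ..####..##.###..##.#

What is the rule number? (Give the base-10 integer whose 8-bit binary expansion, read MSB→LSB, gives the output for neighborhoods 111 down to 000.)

171

  ###|#  b7=1 t=0,i=9
  ##.|.  b6=0 t=0,i=10
  #.#|#  b5=1 t=0,i=3
  #..|.  b4=0 t=0,i=5
  .##|#  b3=1 t=0,i=8
  .#.|.  b2=0 t=0,i=2
  ..#|#  b1=1 t=0,i=1
  ...|#  b0=1 t=0,i=0
  bits 10101011 = 171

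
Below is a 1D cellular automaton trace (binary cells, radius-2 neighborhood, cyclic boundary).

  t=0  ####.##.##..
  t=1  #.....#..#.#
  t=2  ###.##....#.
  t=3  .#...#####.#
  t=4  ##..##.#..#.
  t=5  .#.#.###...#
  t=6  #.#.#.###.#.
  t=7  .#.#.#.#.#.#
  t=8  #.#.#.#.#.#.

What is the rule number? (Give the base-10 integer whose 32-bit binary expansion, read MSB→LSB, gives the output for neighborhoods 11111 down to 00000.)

  nb #####: next=#  (t=3,i=7, bit31=1)
  nb ####.: next=.  (t=0,i=2, bit30=0)
  nb ###.#: next=.  (t=0,i=3, bit29=0)
  nb ###..: next=#  (t=5,i=7, bit28=1)
  nb ##.##: next=.  (t=0,i=4, bit27=0)
  nb ##.#.: next=#  (t=3,i=10, bit26=1)
  nb ##..#: next=.  (t=0,i=10, bit25=0)
  nb ##...: next=#  (t=1,i=1, bit24=1)
  nb #.###: next=.  (t=2,i=0, bit23=0)
  nb #.##.: next=.  (t=0,i=5, bit22=0)
  nb #.#.#: next=.  (t=3,i=11, bit21=0)
  nb #.#..: next=#  (t=3,i=1, bit20=1)
  nb #..##: next=#  (t=0,i=11, bit19=1)
  nb #..#.: next=.  (t=1,i=8, bit18=0)
  nb #...#: next=.  (t=3,i=3, bit17=0)
  nb #....: next=#  (t=1,i=2, bit16=1)
  nb .####: next=.  (t=0,i=1, bit15=0)
  nb .###.: next=#  (t=2,i=1, bit14=1)
  nb .##.#: next=#  (t=0,i=6, bit13=1)
  nb .##..: next=#  (t=0,i=9, bit12=1)
  nb .#.##: next=#  (t=1,i=10, bit11=1)
  nb .#.#.: next=#  (t=3,i=0, bit10=1)
  nb .#..#: next=.  (t=1,i=7, bit9=0)
  nb .#...: next=.  (t=3,i=2, bit8=0)
  nb ..###: next=#  (t=0,i=0, bit7=1)
  nb ..##.: next=.  (t=4,i=4, bit6=0)
  nb ..#.#: next=.  (t=1,i=9, bit5=0)
  nb ..#..: next=.  (t=1,i=6, bit4=0)
  nb ...##: next=#  (t=3,i=4, bit3=1)
  nb ...#.: next=#  (t=1,i=5, bit2=1)
  nb ....#: next=#  (t=1,i=4, bit1=1)
  nb .....: next=.  (t=1,i=3, bit0=0)
  bits 10010101000110010111110010001110 = 2501475470

2501475470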